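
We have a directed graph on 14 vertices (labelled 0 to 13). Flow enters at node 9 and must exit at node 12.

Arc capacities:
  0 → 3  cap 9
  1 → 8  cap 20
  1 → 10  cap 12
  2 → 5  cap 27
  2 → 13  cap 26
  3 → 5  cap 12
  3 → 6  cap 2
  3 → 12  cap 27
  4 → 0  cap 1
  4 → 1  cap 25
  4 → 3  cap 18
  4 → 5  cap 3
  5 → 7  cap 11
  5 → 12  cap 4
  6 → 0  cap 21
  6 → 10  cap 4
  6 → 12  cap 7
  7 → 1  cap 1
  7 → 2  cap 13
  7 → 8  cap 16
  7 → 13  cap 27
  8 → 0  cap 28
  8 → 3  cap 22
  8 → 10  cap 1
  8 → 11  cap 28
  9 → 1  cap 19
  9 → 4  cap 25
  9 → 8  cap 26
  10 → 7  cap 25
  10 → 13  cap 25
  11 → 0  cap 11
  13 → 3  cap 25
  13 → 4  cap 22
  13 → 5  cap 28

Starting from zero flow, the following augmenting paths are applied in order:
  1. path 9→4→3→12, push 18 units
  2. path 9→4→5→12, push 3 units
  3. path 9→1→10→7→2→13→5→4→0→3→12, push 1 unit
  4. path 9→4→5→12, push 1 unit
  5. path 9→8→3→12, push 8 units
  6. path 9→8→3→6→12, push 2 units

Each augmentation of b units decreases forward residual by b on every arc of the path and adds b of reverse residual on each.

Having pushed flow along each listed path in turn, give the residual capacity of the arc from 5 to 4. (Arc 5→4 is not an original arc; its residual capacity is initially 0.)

after path 1 (9→4→3→12, push 18): res(5,4)=0
after path 2 (9→4→5→12, push 3): res(5,4)=3
after path 3 (9→1→10→7→2→13→5→4→0→3→12, push 1): res(5,4)=2
after path 4 (9→4→5→12, push 1): res(5,4)=3
after path 5 (9→8→3→12, push 8): res(5,4)=3
after path 6 (9→8→3→6→12, push 2): res(5,4)=3

Residual capacity of (5,4): 3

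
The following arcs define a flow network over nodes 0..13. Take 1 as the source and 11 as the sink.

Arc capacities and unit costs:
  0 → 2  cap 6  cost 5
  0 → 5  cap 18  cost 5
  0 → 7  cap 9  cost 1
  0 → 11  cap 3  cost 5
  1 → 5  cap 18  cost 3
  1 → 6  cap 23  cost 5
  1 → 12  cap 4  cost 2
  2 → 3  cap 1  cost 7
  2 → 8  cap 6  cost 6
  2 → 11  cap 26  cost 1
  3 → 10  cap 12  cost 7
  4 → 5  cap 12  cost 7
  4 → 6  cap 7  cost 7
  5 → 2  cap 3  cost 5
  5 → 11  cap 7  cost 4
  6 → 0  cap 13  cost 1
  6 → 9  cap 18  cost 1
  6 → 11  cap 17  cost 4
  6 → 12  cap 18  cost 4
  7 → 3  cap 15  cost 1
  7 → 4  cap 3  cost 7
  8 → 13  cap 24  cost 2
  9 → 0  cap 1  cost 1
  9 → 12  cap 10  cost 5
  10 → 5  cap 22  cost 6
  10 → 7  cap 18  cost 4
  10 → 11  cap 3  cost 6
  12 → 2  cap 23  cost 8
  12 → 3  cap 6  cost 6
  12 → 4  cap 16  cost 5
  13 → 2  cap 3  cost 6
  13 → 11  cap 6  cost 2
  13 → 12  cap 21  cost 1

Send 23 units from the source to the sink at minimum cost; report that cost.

shortest-cost path #1: 1→5→11 push 7 @ unit cost 7 (adds 49)
shortest-cost path #2: 1→6→11 push 16 @ unit cost 9 (adds 144)
total cost = 193

Minimum cost for 23 units: 193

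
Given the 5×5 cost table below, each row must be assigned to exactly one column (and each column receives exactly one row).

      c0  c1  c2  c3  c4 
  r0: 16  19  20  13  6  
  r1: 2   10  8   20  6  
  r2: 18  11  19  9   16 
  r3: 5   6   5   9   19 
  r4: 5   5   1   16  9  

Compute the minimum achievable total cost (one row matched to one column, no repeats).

Minimum assignment cost: 24

optimal assignment: row0→col4 (cost 6), row1→col0 (cost 2), row2→col3 (cost 9), row3→col1 (cost 6), row4→col2 (cost 1)
total = 6 + 2 + 9 + 6 + 1 = 24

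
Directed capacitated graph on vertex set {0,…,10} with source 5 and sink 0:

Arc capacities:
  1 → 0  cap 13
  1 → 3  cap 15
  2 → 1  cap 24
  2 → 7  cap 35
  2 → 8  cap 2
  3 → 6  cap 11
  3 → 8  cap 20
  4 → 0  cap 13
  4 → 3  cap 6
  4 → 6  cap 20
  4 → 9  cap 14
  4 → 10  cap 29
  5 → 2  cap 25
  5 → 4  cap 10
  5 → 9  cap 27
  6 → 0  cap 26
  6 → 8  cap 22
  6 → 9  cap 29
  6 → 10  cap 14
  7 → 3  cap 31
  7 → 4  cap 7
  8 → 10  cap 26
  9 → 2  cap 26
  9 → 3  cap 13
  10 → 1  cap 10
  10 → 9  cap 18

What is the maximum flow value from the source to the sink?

augment #1: 5→4→0 bottleneck 10, total now 10
augment #2: 5→2→1→0 bottleneck 13, total now 23
augment #3: 5→2→7→4→0 bottleneck 3, total now 26
augment #4: 5→9→3→6→0 bottleneck 11, total now 37
augment #5: 5→2→7→4→6→0 bottleneck 4, total now 41

Maximum flow value: 41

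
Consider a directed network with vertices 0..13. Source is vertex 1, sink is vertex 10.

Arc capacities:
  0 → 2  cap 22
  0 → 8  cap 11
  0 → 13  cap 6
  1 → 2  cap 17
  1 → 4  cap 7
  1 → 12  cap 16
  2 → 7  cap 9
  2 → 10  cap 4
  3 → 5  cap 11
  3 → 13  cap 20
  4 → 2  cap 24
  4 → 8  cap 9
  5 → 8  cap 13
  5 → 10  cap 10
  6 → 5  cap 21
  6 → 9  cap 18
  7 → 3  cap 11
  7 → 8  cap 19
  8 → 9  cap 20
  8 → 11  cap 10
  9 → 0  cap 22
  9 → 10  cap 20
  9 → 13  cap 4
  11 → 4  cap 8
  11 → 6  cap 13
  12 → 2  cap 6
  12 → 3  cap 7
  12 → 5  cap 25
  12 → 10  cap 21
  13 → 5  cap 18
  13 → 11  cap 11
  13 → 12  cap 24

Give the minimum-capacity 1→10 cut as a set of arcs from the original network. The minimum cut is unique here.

augment #1: 1→2→10 push 4
augment #2: 1→12→10 push 16
augment #3: 1→4→8→9→10 push 7
augment #4: 1→2→7→3→5→10 push 9
max flow = 36; residual-reachable set from 1 gives S-side
cut edges (S→T): {(1,4), (1,12), (2,7), (2,10)} total cap 36

Min-cut arcs: {(1,4), (1,12), (2,7), (2,10)} (total capacity 36)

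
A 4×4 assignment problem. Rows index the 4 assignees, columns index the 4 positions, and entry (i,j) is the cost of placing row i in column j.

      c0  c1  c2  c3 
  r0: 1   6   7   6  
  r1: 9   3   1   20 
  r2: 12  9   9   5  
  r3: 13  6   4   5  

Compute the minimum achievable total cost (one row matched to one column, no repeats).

Minimum assignment cost: 13

one of 2 optimal assignments: row0→col0 (cost 1), row1→col1 (cost 3), row2→col3 (cost 5), row3→col2 (cost 4)
total = 1 + 3 + 5 + 4 = 13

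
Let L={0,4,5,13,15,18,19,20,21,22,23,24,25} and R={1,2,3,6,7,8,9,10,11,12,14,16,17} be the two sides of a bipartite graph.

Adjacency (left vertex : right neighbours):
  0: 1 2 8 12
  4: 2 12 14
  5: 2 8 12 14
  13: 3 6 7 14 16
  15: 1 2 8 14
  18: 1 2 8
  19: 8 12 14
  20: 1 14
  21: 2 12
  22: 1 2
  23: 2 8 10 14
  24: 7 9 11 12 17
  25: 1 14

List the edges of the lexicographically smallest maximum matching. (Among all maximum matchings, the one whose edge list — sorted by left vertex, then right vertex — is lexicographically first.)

Lex-smallest maximum matching: {(0,1), (4,2), (5,8), (13,3), (15,14), (19,12), (23,10), (24,7)}

|M| = 8 (so the lex-smallest maximum matching has 8 edges)
process left vertices in ascending order; for each, take the smallest-labelled available neighbour that still permits 8 edges overall, or leave it unmatched if none does
lex-smallest matching: {0-1, 4-2, 5-8, 13-3, 15-14, 19-12, 23-10, 24-7}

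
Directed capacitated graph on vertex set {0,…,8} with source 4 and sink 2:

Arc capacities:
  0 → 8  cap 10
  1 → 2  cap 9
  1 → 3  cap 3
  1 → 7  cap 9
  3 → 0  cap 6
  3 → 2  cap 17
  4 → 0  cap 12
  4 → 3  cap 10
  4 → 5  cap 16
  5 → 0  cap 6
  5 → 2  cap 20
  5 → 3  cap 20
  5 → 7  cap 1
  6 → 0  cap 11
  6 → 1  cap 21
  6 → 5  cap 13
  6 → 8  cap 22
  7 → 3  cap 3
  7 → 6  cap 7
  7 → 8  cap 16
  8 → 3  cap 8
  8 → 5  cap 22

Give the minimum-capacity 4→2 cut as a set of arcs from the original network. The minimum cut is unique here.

Min-cut arcs: {(0,8), (4,3), (4,5)} (total capacity 36)

augment #1: 4→3→2 push 10
augment #2: 4→5→2 push 16
augment #3: 4→0→8→3→2 push 7
augment #4: 4→0→8→5→2 push 3
max flow = 36; residual-reachable set from 4 gives S-side
cut edges (S→T): {(0,8), (4,3), (4,5)} total cap 36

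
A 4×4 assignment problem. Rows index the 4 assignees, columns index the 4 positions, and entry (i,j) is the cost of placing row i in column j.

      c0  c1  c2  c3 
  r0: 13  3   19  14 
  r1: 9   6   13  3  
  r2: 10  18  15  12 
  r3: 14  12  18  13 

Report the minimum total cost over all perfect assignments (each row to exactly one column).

Minimum assignment cost: 34

optimal assignment: row0→col1 (cost 3), row1→col3 (cost 3), row2→col0 (cost 10), row3→col2 (cost 18)
total = 3 + 3 + 10 + 18 = 34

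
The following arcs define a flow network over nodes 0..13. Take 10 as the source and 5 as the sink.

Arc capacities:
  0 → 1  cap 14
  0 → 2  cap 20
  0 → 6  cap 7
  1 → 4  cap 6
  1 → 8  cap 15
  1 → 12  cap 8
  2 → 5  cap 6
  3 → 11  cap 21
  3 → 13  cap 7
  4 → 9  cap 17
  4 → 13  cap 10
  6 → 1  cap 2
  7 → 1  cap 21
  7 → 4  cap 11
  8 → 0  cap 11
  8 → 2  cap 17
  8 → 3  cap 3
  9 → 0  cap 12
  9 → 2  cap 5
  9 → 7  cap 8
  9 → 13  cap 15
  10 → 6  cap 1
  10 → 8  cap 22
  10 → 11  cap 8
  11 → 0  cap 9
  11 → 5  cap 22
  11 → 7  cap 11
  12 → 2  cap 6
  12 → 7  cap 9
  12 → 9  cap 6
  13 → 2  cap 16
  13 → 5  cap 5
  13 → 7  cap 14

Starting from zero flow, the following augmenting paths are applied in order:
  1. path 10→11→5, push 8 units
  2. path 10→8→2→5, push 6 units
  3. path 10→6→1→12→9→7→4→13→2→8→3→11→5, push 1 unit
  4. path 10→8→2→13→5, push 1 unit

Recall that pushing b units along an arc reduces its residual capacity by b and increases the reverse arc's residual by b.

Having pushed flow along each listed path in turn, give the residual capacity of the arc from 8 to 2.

after path 1 (10→11→5, push 8): res(8,2)=17
after path 2 (10→8→2→5, push 6): res(8,2)=11
after path 3 (10→6→1→12→9→7→4→13→2→8→3→11→5, push 1): res(8,2)=12
after path 4 (10→8→2→13→5, push 1): res(8,2)=11

Residual capacity of (8,2): 11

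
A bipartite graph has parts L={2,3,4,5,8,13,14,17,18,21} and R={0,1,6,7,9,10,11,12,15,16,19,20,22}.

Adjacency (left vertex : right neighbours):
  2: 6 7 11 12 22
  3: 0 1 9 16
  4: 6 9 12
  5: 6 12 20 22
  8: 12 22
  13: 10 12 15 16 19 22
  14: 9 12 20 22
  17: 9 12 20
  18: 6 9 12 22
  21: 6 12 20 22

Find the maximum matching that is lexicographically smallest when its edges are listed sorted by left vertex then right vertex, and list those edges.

Lex-smallest maximum matching: {(2,7), (3,0), (4,6), (5,12), (8,22), (13,10), (14,9), (17,20)}

|M| = 8 (so the lex-smallest maximum matching has 8 edges)
process left vertices in ascending order; for each, take the smallest-labelled available neighbour that still permits 8 edges overall, or leave it unmatched if none does
lex-smallest matching: {2-7, 3-0, 4-6, 5-12, 8-22, 13-10, 14-9, 17-20}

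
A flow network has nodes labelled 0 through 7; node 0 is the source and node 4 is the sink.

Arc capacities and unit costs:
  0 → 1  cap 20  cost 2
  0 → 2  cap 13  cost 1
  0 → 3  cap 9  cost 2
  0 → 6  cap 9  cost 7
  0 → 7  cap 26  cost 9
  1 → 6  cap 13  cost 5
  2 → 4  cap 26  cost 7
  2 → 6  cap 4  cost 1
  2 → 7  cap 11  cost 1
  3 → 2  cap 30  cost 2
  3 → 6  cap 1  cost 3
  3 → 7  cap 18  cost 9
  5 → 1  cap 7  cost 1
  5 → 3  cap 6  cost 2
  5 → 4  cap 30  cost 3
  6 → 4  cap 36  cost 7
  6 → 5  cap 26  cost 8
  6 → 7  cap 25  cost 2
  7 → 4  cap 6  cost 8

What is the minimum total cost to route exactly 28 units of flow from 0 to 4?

Minimum cost for 28 units: 287

shortest-cost path #1: 0→2→4 push 13 @ unit cost 8 (adds 104)
shortest-cost path #2: 0→3→2→4 push 9 @ unit cost 11 (adds 99)
shortest-cost path #3: 0→6→4 push 6 @ unit cost 14 (adds 84)
total cost = 287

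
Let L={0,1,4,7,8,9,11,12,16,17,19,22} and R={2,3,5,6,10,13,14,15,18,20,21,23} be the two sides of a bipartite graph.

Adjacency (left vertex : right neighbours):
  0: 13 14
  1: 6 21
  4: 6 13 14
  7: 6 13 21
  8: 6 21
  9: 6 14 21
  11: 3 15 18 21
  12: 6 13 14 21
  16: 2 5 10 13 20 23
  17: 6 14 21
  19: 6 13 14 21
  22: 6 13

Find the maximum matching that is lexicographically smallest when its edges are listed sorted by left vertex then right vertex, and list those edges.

Lex-smallest maximum matching: {(0,13), (1,6), (4,14), (7,21), (11,3), (16,2)}

|M| = 6 (so the lex-smallest maximum matching has 6 edges)
process left vertices in ascending order; for each, take the smallest-labelled available neighbour that still permits 6 edges overall, or leave it unmatched if none does
lex-smallest matching: {0-13, 1-6, 4-14, 7-21, 11-3, 16-2}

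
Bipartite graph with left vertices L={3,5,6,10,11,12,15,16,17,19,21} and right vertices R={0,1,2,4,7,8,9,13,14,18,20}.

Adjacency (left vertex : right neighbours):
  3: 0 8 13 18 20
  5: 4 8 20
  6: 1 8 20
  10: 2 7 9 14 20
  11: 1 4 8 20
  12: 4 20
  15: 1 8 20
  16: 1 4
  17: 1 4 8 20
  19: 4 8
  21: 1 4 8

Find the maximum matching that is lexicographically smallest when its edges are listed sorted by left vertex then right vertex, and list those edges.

|M| = 6 (so the lex-smallest maximum matching has 6 edges)
process left vertices in ascending order; for each, take the smallest-labelled available neighbour that still permits 6 edges overall, or leave it unmatched if none does
lex-smallest matching: {3-0, 5-4, 6-1, 10-2, 11-8, 12-20}

Lex-smallest maximum matching: {(3,0), (5,4), (6,1), (10,2), (11,8), (12,20)}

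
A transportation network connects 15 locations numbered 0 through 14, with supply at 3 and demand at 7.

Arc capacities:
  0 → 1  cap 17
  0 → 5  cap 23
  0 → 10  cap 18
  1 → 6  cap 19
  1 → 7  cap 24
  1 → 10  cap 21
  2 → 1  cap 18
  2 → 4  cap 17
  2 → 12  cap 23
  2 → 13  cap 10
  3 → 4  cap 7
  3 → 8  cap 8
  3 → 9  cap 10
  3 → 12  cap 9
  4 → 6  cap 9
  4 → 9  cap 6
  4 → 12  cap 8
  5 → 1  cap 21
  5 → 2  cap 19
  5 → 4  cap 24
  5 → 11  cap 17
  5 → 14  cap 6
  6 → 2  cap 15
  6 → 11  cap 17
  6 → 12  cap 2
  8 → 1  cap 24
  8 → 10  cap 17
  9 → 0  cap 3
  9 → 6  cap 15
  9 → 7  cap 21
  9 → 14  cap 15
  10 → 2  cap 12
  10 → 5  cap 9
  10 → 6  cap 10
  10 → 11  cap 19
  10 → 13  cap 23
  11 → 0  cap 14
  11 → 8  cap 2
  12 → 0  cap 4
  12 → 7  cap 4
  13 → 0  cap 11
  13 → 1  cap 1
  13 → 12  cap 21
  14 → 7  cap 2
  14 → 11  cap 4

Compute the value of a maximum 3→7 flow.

augment #1: 3→9→7 bottleneck 10, total now 10
augment #2: 3→12→7 bottleneck 4, total now 14
augment #3: 3→4→9→7 bottleneck 6, total now 20
augment #4: 3→8→1→7 bottleneck 8, total now 28
augment #5: 3→12→0→1→7 bottleneck 4, total now 32
augment #6: 3→4→6→2→1→7 bottleneck 1, total now 33

Maximum flow value: 33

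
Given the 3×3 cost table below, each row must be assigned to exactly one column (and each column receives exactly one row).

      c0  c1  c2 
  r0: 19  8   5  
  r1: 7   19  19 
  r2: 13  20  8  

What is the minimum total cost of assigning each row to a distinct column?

optimal assignment: row0→col1 (cost 8), row1→col0 (cost 7), row2→col2 (cost 8)
total = 8 + 7 + 8 = 23

Minimum assignment cost: 23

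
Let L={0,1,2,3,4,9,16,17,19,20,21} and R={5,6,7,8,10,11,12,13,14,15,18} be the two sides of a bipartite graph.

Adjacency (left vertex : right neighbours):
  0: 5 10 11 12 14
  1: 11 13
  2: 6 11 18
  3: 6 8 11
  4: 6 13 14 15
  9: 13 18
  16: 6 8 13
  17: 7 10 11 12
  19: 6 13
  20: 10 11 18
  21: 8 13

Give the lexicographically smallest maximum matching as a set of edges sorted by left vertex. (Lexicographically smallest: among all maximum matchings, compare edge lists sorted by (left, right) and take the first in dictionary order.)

|M| = 9 (so the lex-smallest maximum matching has 9 edges)
process left vertices in ascending order; for each, take the smallest-labelled available neighbour that still permits 9 edges overall, or leave it unmatched if none does
lex-smallest matching: {0-5, 1-11, 2-6, 3-8, 4-14, 9-18, 16-13, 17-7, 20-10}

Lex-smallest maximum matching: {(0,5), (1,11), (2,6), (3,8), (4,14), (9,18), (16,13), (17,7), (20,10)}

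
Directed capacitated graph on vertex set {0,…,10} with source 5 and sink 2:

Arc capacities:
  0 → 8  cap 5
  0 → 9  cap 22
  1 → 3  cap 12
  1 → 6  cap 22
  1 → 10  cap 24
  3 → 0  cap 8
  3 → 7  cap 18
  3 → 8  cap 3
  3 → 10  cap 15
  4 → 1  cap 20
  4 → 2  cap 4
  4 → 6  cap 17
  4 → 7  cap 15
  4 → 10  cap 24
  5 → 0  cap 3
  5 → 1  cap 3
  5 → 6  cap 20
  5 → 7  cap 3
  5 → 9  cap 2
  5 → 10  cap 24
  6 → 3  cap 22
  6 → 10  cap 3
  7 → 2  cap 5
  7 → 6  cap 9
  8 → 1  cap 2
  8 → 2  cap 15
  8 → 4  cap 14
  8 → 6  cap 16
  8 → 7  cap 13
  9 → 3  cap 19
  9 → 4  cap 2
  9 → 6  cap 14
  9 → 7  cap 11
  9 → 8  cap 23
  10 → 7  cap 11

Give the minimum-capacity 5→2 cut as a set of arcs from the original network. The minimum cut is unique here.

Min-cut arcs: {(3,0), (3,8), (5,0), (5,9), (7,2)} (total capacity 21)

augment #1: 5→7→2 push 3
augment #2: 5→0→8→2 push 3
augment #3: 5→9→4→2 push 2
augment #4: 5→10→7→2 push 2
augment #5: 5→1→3→8→2 push 3
augment #6: 5→6→3→0→8→2 push 2
augment #7: 5→6→3→0→9→8→2 push 6
max flow = 21; residual-reachable set from 5 gives S-side
cut edges (S→T): {(3,0), (3,8), (5,0), (5,9), (7,2)} total cap 21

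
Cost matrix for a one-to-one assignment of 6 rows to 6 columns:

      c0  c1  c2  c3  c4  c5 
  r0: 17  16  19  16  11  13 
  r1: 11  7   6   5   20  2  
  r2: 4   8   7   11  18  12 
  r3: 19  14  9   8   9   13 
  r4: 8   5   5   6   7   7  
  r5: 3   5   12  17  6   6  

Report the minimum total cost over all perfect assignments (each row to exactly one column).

optimal assignment: row0→col4 (cost 11), row1→col5 (cost 2), row2→col0 (cost 4), row3→col3 (cost 8), row4→col2 (cost 5), row5→col1 (cost 5)
total = 11 + 2 + 4 + 8 + 5 + 5 = 35

Minimum assignment cost: 35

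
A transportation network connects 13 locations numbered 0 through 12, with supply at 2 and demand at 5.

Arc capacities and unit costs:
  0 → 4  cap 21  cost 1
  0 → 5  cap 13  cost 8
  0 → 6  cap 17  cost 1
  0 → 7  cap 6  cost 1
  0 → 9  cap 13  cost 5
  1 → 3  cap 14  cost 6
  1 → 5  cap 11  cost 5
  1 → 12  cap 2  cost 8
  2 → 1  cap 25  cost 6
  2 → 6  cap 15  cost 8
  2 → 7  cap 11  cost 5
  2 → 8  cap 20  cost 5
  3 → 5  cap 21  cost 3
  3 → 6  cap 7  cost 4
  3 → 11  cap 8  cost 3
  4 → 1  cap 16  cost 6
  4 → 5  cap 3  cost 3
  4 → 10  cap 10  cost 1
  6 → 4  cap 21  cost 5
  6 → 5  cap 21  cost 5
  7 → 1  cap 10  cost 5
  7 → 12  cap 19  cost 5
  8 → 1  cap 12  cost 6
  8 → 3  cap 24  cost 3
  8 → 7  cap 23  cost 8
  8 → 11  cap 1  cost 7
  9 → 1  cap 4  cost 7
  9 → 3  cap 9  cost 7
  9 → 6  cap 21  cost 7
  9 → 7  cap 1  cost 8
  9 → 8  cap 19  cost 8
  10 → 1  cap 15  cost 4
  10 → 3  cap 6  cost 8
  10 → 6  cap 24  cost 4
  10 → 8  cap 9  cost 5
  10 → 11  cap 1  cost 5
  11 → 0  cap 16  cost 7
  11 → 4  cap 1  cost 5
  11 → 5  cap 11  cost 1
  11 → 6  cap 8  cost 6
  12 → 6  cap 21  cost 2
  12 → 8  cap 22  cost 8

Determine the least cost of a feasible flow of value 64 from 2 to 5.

shortest-cost path #1: 2→1→5 push 11 @ unit cost 11 (adds 121)
shortest-cost path #2: 2→8→3→5 push 20 @ unit cost 11 (adds 220)
shortest-cost path #3: 2→6→5 push 15 @ unit cost 13 (adds 195)
shortest-cost path #4: 2→1→3→5 push 1 @ unit cost 15 (adds 15)
shortest-cost path #5: 2→1→3→11→5 push 8 @ unit cost 16 (adds 128)
shortest-cost path #6: 2→7→12→6→5 push 6 @ unit cost 17 (adds 102)
shortest-cost path #7: 2→1→3→8→11→5 push 1 @ unit cost 17 (adds 17)
shortest-cost path #8: 2→7→12→6→4→5 push 2 @ unit cost 20 (adds 40)
total cost = 838

Minimum cost for 64 units: 838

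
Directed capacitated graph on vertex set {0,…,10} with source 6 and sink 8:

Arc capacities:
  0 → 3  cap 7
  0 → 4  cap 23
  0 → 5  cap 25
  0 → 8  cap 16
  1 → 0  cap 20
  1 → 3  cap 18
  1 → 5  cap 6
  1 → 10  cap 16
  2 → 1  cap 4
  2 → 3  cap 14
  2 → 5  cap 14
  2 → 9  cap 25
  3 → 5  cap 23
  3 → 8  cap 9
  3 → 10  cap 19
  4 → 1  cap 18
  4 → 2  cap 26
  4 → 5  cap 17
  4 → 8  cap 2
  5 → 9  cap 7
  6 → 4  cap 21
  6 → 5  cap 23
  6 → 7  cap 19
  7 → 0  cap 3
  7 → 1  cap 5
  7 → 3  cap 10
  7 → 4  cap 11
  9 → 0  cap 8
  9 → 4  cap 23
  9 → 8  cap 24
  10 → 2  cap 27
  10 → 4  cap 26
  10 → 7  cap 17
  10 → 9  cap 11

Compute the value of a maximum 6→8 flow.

Maximum flow value: 47

augment #1: 6→4→8 bottleneck 2, total now 2
augment #2: 6→5→9→8 bottleneck 7, total now 9
augment #3: 6→7→0→8 bottleneck 3, total now 12
augment #4: 6→7→3→8 bottleneck 9, total now 21
augment #5: 6→4→1→0→8 bottleneck 13, total now 34
augment #6: 6→4→2→9→8 bottleneck 6, total now 40
augment #7: 6→7→1→10→9→8 bottleneck 5, total now 45
augment #8: 6→7→3→10→9→8 bottleneck 1, total now 46
augment #9: 6→7→4→2→9→8 bottleneck 1, total now 47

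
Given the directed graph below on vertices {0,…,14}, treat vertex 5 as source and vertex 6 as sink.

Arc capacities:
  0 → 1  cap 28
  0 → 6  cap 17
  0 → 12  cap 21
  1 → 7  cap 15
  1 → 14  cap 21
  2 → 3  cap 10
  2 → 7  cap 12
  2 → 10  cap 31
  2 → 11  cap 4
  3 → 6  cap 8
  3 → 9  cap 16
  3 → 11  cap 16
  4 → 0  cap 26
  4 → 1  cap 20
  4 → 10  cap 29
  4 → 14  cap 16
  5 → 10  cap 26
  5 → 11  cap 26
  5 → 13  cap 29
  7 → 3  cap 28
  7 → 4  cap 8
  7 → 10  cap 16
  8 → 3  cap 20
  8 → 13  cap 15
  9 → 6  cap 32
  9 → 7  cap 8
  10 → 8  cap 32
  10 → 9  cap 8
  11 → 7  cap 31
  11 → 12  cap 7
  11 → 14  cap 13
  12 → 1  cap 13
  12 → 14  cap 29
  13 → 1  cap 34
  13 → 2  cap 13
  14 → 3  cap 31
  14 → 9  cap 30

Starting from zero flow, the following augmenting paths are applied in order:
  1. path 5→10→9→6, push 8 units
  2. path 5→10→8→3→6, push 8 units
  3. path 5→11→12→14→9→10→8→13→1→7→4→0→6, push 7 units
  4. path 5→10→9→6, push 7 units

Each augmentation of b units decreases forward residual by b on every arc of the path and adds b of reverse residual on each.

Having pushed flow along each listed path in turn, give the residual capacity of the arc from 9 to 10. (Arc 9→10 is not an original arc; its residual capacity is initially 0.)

after path 1 (5→10→9→6, push 8): res(9,10)=8
after path 2 (5→10→8→3→6, push 8): res(9,10)=8
after path 3 (5→11→12→14→9→10→8→13→1→7→4→0→6, push 7): res(9,10)=1
after path 4 (5→10→9→6, push 7): res(9,10)=8

Residual capacity of (9,10): 8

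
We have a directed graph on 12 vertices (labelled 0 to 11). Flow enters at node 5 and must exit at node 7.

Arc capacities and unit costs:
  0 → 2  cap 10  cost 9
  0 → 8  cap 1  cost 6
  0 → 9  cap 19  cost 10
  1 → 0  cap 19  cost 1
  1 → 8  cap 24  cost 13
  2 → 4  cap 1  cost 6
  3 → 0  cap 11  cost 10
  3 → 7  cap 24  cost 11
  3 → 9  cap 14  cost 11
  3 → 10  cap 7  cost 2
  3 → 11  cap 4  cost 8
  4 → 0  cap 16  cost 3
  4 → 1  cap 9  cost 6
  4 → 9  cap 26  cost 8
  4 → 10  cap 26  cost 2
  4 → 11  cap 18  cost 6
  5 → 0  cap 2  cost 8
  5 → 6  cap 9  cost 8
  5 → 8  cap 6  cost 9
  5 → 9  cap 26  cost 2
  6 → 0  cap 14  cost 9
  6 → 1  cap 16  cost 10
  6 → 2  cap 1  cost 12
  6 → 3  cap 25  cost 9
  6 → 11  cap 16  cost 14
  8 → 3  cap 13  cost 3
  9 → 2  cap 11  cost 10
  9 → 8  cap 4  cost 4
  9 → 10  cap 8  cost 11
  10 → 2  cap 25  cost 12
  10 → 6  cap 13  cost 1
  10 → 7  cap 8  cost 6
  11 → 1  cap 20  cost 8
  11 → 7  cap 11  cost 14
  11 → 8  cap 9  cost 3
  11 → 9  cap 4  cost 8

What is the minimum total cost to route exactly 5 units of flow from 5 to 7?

Minimum cost for 5 units: 87

shortest-cost path #1: 5→9→8→3→10→7 push 4 @ unit cost 17 (adds 68)
shortest-cost path #2: 5→9→10→7 push 1 @ unit cost 19 (adds 19)
total cost = 87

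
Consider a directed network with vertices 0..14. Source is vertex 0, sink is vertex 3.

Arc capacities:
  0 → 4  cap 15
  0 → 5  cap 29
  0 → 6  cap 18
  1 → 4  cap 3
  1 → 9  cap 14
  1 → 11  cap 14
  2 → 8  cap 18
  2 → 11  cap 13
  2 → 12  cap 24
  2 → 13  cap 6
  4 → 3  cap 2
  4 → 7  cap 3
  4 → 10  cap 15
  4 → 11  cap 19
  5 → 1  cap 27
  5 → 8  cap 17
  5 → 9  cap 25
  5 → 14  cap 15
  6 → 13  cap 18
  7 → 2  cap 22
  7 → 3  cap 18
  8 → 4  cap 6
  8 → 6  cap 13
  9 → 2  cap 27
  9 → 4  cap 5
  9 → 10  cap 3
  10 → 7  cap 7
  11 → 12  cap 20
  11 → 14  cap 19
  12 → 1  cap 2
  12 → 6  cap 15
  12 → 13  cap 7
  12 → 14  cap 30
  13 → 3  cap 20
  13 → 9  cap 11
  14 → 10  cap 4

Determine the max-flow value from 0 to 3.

augment #1: 0→4→3 bottleneck 2, total now 2
augment #2: 0→4→7→3 bottleneck 3, total now 5
augment #3: 0→6→13→3 bottleneck 18, total now 23
augment #4: 0→4→10→7→3 bottleneck 7, total now 30
augment #5: 0→4→11→12→13→3 bottleneck 2, total now 32

Maximum flow value: 32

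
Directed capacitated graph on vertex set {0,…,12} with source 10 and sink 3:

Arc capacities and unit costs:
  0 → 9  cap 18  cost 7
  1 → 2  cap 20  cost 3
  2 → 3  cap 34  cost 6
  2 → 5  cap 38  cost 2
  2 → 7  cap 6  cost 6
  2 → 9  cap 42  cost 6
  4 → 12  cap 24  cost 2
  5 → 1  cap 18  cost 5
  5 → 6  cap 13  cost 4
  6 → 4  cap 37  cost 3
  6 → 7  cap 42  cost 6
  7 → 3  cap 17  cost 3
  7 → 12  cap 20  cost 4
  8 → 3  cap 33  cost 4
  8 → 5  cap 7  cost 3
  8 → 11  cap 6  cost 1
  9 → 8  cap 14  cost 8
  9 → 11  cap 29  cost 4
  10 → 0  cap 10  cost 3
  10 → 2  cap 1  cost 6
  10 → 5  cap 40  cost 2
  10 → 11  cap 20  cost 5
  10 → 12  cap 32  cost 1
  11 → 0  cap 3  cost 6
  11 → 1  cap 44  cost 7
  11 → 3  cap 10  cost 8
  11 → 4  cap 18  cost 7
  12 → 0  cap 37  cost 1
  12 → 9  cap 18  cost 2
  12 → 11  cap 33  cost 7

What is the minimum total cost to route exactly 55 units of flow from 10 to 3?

shortest-cost path #1: 10→2→3 push 1 @ unit cost 12 (adds 12)
shortest-cost path #2: 10→11→3 push 10 @ unit cost 13 (adds 130)
shortest-cost path #3: 10→5→6→7→3 push 13 @ unit cost 15 (adds 195)
shortest-cost path #4: 10→12→9→8→3 push 14 @ unit cost 15 (adds 210)
shortest-cost path #5: 10→5→1→2→3 push 17 @ unit cost 16 (adds 272)
total cost = 819

Minimum cost for 55 units: 819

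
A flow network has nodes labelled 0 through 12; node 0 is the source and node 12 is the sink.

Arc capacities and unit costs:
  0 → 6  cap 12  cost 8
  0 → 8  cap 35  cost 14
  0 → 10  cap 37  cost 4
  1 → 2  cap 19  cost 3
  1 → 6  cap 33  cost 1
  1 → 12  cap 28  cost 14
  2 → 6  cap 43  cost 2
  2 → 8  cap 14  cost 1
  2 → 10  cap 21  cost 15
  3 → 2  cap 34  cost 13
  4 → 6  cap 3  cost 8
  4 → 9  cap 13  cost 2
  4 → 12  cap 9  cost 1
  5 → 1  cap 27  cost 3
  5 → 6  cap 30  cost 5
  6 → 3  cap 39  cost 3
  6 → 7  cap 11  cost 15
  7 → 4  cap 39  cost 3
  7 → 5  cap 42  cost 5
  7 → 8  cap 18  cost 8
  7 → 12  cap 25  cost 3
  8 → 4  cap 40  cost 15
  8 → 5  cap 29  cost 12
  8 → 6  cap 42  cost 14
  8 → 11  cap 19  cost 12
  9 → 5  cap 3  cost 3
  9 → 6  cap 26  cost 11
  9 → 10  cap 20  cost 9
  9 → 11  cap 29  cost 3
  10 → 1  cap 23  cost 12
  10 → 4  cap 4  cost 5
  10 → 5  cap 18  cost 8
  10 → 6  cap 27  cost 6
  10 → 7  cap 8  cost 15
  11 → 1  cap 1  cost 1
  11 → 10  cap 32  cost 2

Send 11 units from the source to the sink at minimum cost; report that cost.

Minimum cost for 11 units: 194

shortest-cost path #1: 0→10→4→12 push 4 @ unit cost 10 (adds 40)
shortest-cost path #2: 0→10→7→12 push 7 @ unit cost 22 (adds 154)
total cost = 194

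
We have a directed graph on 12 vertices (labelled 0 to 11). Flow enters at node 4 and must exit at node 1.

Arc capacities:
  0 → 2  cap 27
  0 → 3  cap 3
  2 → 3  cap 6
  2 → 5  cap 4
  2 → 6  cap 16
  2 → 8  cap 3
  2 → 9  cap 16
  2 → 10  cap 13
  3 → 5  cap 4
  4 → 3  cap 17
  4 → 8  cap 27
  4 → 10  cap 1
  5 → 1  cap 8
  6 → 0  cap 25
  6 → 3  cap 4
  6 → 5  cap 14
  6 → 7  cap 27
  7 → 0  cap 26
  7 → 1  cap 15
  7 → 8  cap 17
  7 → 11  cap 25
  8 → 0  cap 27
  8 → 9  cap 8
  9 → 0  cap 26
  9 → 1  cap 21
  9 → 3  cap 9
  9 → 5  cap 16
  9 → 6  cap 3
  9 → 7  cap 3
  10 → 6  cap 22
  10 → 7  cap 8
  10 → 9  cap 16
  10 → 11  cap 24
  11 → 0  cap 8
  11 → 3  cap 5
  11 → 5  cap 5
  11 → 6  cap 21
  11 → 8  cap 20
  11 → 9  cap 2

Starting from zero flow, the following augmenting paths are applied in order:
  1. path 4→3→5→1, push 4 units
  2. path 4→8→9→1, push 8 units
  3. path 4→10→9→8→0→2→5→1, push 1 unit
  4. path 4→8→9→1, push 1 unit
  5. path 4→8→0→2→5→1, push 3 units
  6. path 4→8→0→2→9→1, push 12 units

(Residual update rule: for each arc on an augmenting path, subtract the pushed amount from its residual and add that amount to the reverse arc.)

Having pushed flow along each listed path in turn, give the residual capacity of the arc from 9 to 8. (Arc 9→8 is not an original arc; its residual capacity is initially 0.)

after path 1 (4→3→5→1, push 4): res(9,8)=0
after path 2 (4→8→9→1, push 8): res(9,8)=8
after path 3 (4→10→9→8→0→2→5→1, push 1): res(9,8)=7
after path 4 (4→8→9→1, push 1): res(9,8)=8
after path 5 (4→8→0→2→5→1, push 3): res(9,8)=8
after path 6 (4→8→0→2→9→1, push 12): res(9,8)=8

Residual capacity of (9,8): 8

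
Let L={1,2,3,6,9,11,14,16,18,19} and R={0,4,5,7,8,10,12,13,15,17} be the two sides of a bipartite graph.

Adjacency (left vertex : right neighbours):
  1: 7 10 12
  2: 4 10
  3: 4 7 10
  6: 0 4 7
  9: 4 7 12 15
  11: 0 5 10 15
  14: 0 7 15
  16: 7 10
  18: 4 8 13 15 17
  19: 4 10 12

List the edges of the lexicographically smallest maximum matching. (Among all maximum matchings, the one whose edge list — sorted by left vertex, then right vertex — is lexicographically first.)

Lex-smallest maximum matching: {(1,7), (2,4), (3,10), (6,0), (9,12), (11,5), (14,15), (18,8)}

|M| = 8 (so the lex-smallest maximum matching has 8 edges)
process left vertices in ascending order; for each, take the smallest-labelled available neighbour that still permits 8 edges overall, or leave it unmatched if none does
lex-smallest matching: {1-7, 2-4, 3-10, 6-0, 9-12, 11-5, 14-15, 18-8}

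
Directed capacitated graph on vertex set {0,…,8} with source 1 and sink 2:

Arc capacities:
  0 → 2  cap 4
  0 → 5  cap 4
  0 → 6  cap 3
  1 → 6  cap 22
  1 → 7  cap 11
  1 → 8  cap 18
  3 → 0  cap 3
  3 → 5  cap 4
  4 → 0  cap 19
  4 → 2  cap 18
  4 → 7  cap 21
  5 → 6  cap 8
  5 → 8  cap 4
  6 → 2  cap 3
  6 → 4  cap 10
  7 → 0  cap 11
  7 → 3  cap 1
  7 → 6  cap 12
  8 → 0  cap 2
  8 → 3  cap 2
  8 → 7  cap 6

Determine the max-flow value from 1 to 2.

augment #1: 1→6→2 bottleneck 3, total now 3
augment #2: 1→6→4→2 bottleneck 10, total now 13
augment #3: 1→7→0→2 bottleneck 4, total now 17

Maximum flow value: 17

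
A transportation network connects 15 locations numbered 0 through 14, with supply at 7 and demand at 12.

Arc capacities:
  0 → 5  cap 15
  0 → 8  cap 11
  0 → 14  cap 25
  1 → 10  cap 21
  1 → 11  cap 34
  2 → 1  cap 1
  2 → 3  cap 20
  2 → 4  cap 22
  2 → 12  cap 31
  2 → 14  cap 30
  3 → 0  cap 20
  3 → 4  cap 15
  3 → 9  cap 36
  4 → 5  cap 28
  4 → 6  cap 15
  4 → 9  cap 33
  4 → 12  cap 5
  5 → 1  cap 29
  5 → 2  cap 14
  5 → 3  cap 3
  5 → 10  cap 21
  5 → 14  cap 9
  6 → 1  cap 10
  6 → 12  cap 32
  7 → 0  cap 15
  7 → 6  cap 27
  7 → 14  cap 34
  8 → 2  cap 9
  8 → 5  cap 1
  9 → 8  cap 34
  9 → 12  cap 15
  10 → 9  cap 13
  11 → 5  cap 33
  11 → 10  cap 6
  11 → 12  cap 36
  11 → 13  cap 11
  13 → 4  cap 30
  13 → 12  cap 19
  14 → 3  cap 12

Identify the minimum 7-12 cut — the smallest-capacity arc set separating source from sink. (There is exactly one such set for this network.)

Min-cut arcs: {(7,0), (7,6), (14,3)} (total capacity 54)

augment #1: 7→6→12 push 27
augment #2: 7→0→5→2→12 push 14
augment #3: 7→0→8→2→12 push 1
augment #4: 7→14→3→4→12 push 5
augment #5: 7→14→3→9→12 push 7
max flow = 54; residual-reachable set from 7 gives S-side
cut edges (S→T): {(7,0), (7,6), (14,3)} total cap 54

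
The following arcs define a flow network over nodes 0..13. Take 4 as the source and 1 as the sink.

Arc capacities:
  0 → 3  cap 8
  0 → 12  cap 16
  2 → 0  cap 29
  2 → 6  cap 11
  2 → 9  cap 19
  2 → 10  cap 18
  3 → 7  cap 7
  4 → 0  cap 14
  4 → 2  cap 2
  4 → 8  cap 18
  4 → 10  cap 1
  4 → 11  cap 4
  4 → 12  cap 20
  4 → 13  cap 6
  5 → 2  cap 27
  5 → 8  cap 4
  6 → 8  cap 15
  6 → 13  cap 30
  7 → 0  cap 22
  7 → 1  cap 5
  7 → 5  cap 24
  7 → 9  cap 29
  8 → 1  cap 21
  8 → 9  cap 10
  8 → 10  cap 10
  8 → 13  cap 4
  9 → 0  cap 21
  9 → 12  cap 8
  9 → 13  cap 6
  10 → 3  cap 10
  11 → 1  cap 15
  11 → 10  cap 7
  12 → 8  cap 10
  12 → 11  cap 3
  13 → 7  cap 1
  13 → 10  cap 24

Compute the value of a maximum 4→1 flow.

Maximum flow value: 33

augment #1: 4→8→1 bottleneck 18, total now 18
augment #2: 4→11→1 bottleneck 4, total now 22
augment #3: 4→12→8→1 bottleneck 3, total now 25
augment #4: 4→12→11→1 bottleneck 3, total now 28
augment #5: 4→13→7→1 bottleneck 1, total now 29
augment #6: 4→0→3→7→1 bottleneck 4, total now 33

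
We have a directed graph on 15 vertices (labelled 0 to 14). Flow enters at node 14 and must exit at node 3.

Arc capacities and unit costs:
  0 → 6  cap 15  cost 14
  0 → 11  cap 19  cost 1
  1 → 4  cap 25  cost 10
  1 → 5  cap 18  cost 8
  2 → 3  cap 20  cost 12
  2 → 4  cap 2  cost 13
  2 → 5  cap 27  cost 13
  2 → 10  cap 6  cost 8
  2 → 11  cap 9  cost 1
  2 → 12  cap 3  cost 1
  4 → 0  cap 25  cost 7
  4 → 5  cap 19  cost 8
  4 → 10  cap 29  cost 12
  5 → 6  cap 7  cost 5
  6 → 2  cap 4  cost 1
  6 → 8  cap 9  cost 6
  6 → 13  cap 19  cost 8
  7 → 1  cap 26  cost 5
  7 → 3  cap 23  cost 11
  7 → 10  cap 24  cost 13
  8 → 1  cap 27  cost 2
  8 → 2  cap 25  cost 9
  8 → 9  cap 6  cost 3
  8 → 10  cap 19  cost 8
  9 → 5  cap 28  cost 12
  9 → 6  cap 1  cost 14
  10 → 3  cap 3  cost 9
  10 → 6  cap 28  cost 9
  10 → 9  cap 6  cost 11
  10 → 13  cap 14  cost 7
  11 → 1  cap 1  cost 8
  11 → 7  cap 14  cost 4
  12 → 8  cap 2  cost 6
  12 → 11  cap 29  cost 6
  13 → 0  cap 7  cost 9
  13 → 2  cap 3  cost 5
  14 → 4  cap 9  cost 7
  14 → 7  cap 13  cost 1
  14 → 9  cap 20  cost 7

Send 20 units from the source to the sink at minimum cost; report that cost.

shortest-cost path #1: 14→7→3 push 13 @ unit cost 12 (adds 156)
shortest-cost path #2: 14→4→10→3 push 3 @ unit cost 28 (adds 84)
shortest-cost path #3: 14→4→0→11→7→3 push 4 @ unit cost 30 (adds 120)
total cost = 360

Minimum cost for 20 units: 360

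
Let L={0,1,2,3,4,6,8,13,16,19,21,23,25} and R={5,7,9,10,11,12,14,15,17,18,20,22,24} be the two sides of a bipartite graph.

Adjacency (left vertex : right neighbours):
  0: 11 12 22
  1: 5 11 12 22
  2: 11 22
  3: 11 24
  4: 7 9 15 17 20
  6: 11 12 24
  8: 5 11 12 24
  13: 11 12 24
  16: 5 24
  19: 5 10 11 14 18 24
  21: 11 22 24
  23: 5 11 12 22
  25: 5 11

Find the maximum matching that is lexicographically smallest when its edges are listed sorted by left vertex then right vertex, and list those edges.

|M| = 7 (so the lex-smallest maximum matching has 7 edges)
process left vertices in ascending order; for each, take the smallest-labelled available neighbour that still permits 7 edges overall, or leave it unmatched if none does
lex-smallest matching: {0-11, 1-5, 2-22, 3-24, 4-7, 6-12, 19-10}

Lex-smallest maximum matching: {(0,11), (1,5), (2,22), (3,24), (4,7), (6,12), (19,10)}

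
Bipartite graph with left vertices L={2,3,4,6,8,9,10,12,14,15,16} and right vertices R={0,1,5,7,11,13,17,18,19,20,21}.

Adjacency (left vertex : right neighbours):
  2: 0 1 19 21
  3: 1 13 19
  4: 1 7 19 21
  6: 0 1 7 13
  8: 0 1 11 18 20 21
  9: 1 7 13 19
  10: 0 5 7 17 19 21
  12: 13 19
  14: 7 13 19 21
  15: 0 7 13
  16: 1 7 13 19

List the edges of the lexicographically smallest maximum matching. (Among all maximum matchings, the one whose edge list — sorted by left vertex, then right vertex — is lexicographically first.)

Lex-smallest maximum matching: {(2,0), (3,1), (4,7), (6,13), (8,11), (9,19), (10,5), (14,21)}

|M| = 8 (so the lex-smallest maximum matching has 8 edges)
process left vertices in ascending order; for each, take the smallest-labelled available neighbour that still permits 8 edges overall, or leave it unmatched if none does
lex-smallest matching: {2-0, 3-1, 4-7, 6-13, 8-11, 9-19, 10-5, 14-21}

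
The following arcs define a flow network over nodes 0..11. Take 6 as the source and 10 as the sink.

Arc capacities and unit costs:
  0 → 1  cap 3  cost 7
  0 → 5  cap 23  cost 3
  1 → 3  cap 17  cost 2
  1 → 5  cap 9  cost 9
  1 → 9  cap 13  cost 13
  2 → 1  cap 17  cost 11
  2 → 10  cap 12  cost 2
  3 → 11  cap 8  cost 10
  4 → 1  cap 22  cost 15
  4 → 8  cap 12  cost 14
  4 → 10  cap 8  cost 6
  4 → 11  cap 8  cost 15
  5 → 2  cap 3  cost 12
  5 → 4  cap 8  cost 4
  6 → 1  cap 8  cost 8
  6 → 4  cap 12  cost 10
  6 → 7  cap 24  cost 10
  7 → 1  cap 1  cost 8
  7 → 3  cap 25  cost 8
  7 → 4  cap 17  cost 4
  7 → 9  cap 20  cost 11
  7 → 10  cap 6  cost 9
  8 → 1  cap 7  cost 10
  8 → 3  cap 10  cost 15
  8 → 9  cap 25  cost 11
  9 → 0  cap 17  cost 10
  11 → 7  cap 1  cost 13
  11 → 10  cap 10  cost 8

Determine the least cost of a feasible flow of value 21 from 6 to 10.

Minimum cost for 21 units: 438

shortest-cost path #1: 6→4→10 push 8 @ unit cost 16 (adds 128)
shortest-cost path #2: 6→7→10 push 6 @ unit cost 19 (adds 114)
shortest-cost path #3: 6→1→3→11→10 push 7 @ unit cost 28 (adds 196)
total cost = 438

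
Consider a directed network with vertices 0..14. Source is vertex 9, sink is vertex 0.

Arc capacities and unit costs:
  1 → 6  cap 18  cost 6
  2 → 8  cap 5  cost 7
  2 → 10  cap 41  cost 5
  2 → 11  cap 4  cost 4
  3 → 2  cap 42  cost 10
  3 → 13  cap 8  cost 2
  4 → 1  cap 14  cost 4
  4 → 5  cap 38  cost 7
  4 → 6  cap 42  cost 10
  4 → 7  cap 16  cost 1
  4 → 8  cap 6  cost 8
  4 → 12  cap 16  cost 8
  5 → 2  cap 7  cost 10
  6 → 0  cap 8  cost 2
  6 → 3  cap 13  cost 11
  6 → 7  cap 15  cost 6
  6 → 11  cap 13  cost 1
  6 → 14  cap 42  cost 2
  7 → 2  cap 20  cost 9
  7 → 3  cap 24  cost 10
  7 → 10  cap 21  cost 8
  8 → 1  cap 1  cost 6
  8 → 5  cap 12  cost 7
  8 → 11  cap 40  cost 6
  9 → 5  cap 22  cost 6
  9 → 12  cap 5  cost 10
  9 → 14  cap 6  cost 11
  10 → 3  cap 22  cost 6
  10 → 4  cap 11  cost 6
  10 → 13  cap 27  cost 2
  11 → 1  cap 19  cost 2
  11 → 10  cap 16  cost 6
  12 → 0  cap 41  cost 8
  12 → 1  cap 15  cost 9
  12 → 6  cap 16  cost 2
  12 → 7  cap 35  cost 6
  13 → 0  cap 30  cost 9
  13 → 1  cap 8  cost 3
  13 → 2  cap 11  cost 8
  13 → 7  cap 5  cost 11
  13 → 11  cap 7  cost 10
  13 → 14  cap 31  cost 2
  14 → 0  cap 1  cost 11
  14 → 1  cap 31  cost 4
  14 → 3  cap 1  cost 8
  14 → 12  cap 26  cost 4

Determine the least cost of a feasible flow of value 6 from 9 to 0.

shortest-cost path #1: 9→12→6→0 push 5 @ unit cost 14 (adds 70)
shortest-cost path #2: 9→14→12→6→0 push 1 @ unit cost 19 (adds 19)
total cost = 89

Minimum cost for 6 units: 89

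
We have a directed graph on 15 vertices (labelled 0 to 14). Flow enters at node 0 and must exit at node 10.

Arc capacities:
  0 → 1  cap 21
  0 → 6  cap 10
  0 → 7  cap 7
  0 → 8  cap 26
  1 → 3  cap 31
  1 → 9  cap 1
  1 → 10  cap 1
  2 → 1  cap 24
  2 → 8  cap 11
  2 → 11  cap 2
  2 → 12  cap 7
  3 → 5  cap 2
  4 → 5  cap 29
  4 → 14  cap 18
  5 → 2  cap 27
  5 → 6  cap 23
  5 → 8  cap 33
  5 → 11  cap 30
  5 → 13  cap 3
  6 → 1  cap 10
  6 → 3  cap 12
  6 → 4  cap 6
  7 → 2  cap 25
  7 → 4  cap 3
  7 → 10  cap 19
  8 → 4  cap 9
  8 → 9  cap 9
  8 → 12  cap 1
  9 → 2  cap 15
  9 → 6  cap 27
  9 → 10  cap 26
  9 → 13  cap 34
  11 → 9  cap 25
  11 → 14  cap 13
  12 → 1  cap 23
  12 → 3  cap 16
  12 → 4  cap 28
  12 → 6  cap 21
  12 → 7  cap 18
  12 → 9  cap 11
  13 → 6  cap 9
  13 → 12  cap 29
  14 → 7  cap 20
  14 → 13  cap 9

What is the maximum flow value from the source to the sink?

Maximum flow value: 36

augment #1: 0→1→10 bottleneck 1, total now 1
augment #2: 0→7→10 bottleneck 7, total now 8
augment #3: 0→1→9→10 bottleneck 1, total now 9
augment #4: 0→8→9→10 bottleneck 9, total now 18
augment #5: 0→8→12→7→10 bottleneck 1, total now 19
augment #6: 0→6→4→14→7→10 bottleneck 6, total now 25
augment #7: 0→8→4→14→7→10 bottleneck 5, total now 30
augment #8: 0→1→3→5→11→9→10 bottleneck 2, total now 32
augment #9: 0→8→4→5→11→9→10 bottleneck 4, total now 36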